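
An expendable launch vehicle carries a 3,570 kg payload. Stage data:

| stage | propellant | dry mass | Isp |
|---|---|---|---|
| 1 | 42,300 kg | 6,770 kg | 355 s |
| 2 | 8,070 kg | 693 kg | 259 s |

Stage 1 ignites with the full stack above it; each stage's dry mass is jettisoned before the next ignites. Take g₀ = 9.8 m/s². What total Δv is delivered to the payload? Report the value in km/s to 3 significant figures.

Ignition mass of stage 1 = 42,300+6,770 + 8,070+693 + 3,570 = 61,403 kg.
Stage 1: m₀ = 61,403 kg, m_f = 61,403 − 42,300 = 19,103 kg; Δv = 355×9.8×ln(3.214) = 3479.0×1.1676 ≈ 4062 m/s.
Stage 2: m₀ = 12,333 kg, m_f = 12,333 − 8,070 = 4,263 kg; Δv = 259×9.8×ln(2.893) = 2538.2×1.0623 ≈ 2696 m/s.
Total Δv = 4062 + 2696 = 6758 m/s.

Δv ≈ 6.76 km/s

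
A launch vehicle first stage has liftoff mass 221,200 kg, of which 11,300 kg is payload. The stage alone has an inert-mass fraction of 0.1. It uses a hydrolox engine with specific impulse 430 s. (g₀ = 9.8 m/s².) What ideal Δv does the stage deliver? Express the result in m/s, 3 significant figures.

Stage wet mass = m₀ − payload = 221,200 − 11,300 = 209,900 kg.
Stage dry mass = ε × stage wet mass = 0.1 × 209,900 = 20,990 kg.
Burnout mass m_f = stage dry + payload = 20,990 + 11,300 = 32,290 kg.
v_e = Isp · g₀ = 430 × 9.8 = 4214.0 m/s.
Using Δv = v_e ln(m₀/m_f): Δv = v_e · ln(221,200/32,290) = 4214.0 × ln(6.85) = 4214.0 × 1.9243 ≈ 8109 m/s.

Δv ≈ 8110 m/s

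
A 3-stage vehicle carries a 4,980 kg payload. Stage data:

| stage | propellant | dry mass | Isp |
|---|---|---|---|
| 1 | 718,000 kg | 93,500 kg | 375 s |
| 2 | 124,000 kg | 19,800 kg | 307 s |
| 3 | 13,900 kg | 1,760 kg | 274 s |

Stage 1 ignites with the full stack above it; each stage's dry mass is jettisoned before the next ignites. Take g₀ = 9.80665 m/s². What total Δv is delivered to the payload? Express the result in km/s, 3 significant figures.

Ignition mass of stage 1 = 718,000+93,500 + 124,000+19,800 + 13,900+1,760 + 4,980 = 975,940 kg.
Stage 1: m₀ = 975,940 kg, m_f = 975,940 − 718,000 = 257,940 kg; Δv = 375×9.80665×ln(3.784) = 3677.5×1.3307 ≈ 4894 m/s.
Stage 2: m₀ = 164,440 kg, m_f = 164,440 − 124,000 = 40,440 kg; Δv = 307×9.80665×ln(4.066) = 3010.6×1.4027 ≈ 4223 m/s.
Stage 3: m₀ = 20,640 kg, m_f = 20,640 − 13,900 = 6,740 kg; Δv = 274×9.80665×ln(3.062) = 2687.0×1.1192 ≈ 3007 m/s.
Total Δv = 4894 + 4223 + 3007 = 12124 m/s.

Δv ≈ 12.1 km/s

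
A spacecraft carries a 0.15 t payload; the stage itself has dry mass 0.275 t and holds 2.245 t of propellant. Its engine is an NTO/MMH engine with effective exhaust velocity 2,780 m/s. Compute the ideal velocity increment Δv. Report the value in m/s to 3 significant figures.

Δv ≈ 5110 m/s

m₀ = payload + dry + propellant = 0.15 + 0.275 + 2.245 = 2.67 t.
m_f = payload + dry = 0.15 + 0.275 = 0.425 t.
Δv = v_e · ln(m₀/m_f) = 2780.0 × ln(6.282) = 2780.0 × 1.8377 ≈ 5108.9 m/s.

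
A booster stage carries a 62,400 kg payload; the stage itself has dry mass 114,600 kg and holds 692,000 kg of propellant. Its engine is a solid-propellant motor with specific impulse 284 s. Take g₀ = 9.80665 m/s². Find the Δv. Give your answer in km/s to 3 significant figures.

v_e = Isp · g₀ = 284 × 9.80665 = 2785.1 m/s.
m₀ = payload + dry + propellant = 62,400 + 114,600 + 692,000 = 869,000 kg.
m_f = payload + dry = 62,400 + 114,600 = 177,000 kg.
From the ideal rocket equation, Δv = v_e · ln(m₀/m_f) = 2785.1 × ln(4.91) = 2785.1 × 1.5912 ≈ 4431.6 m/s.

Δv ≈ 4.43 km/s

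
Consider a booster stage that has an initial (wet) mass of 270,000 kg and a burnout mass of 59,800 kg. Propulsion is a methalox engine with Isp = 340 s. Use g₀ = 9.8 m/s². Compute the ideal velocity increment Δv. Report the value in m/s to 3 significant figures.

v_e = Isp · g₀ = 340 × 9.8 = 3332.0 m/s.
Δv = v_e · ln(m₀/m_f) = 3332.0 × ln(4.515) = 3332.0 × 1.5074 ≈ 5022.7 m/s.

Δv ≈ 5020 m/s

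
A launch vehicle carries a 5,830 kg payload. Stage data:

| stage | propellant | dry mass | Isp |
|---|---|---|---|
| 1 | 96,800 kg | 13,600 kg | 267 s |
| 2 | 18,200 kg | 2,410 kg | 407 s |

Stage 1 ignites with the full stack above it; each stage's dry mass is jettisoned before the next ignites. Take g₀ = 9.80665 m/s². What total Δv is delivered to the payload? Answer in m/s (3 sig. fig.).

Ignition mass of stage 1 = 96,800+13,600 + 18,200+2,410 + 5,830 = 136,840 kg.
Stage 1: m₀ = 136,840 kg, m_f = 136,840 − 96,800 = 40,040 kg; Δv = 267×9.80665×ln(3.418) = 2618.4×1.2289 ≈ 3218 m/s.
Stage 2: m₀ = 26,440 kg, m_f = 26,440 − 18,200 = 8,240 kg; Δv = 407×9.80665×ln(3.209) = 3991.3×1.1659 ≈ 4653 m/s.
Total Δv = 3218 + 4653 = 7871 m/s.

Δv ≈ 7870 m/s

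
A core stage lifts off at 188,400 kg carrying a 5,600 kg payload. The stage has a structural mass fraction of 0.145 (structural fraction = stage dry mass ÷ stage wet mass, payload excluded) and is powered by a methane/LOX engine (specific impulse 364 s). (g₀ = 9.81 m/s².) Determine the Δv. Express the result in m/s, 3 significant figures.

Stage wet mass = m₀ − payload = 188,400 − 5,600 = 182,800 kg.
Stage dry mass = ε × stage wet mass = 0.145 × 182,800 = 26,506 kg.
Burnout mass m_f = stage dry + payload = 26,506 + 5,600 = 32,106 kg.
v_e = Isp · g₀ = 364 × 9.81 = 3570.8 m/s.
By the Tsiolkovsky rocket equation, Δv = v_e · ln(188,400/32,106) = 3570.8 × ln(5.868) = 3570.8 × 1.7695 ≈ 6319 m/s.

Δv ≈ 6320 m/s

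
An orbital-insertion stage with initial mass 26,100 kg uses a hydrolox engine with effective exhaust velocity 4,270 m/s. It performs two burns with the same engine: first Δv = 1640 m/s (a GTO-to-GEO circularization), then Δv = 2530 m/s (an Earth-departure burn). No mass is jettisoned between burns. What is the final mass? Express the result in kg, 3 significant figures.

After the first burn: m = 26100 × exp(−1640/4270.0) = 26100 × 0.68108 = 17,776.2 kg.
After the second burn: m = 17,776.2 × exp(−2530/4270.0) = 17,776.2 × 0.55294 = 9,829.17 kg.

final mass ≈ 9830 kg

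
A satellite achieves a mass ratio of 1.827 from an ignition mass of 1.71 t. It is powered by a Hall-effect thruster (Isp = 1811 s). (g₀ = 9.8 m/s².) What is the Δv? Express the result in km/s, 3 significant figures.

v_e = Isp · g₀ = 1811 × 9.8 = 17747.8 m/s.
By the Tsiolkovsky rocket equation, Δv = v_e · ln(1.827) = 17747.8 × 0.6027 ≈ 10696.2 m/s.

Δv ≈ 10.7 km/s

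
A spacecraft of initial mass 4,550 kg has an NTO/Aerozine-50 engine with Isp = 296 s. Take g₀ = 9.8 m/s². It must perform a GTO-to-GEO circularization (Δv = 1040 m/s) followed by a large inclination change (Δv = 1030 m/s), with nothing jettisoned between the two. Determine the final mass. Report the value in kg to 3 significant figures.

v_e = Isp · g₀ = 296 × 9.8 = 2900.8 m/s.
After the first burn: m = 4550 × exp(−1040/2900.8) = 4550 × 0.69871 = 3,179.13 kg.
After the second burn: m = 3,179.13 × exp(−1030/2900.8) = 3,179.13 × 0.70112 = 2,228.95 kg.

final mass ≈ 2230 kg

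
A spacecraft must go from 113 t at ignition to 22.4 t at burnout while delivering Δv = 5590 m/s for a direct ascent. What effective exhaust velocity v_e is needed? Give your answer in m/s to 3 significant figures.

ln(m₀/m_f) = ln(113000/22400) = ln(5.045) = 1.6183.
By the Tsiolkovsky rocket equation, v_e = Δv / ln(m₀/m_f) = 5590 / 1.6183 = 3454.2 m/s.

v_e ≈ 3450 m/s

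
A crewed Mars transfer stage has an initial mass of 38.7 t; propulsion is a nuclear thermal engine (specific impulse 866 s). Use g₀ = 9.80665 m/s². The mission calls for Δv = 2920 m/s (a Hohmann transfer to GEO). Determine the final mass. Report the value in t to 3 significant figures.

final mass ≈ 27.4 t

v_e = Isp · g₀ = 866 × 9.80665 = 8492.6 m/s.
Using Δv = v_e ln(m₀/m_f): m₀/m_f = exp(Δv / v_e) = exp(2920 / 8492.6) = exp(0.3438) = 1.4103.
m_f = m₀ / 1.4103 = 38.7 / 1.4103 = 27.441 t.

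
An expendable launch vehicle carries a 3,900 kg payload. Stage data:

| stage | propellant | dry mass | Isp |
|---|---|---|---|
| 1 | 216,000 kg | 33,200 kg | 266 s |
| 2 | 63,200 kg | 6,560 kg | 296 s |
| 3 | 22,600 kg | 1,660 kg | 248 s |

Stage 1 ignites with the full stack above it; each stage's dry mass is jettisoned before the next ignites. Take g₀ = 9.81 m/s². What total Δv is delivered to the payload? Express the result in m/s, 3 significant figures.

Δv ≈ 9500 m/s

Ignition mass of stage 1 = 216,000+33,200 + 63,200+6,560 + 22,600+1,660 + 3,900 = 347,120 kg.
Stage 1: m₀ = 347,120 kg, m_f = 347,120 − 216,000 = 131,120 kg; Δv = 266×9.81×ln(2.647) = 2609.5×0.9736 ≈ 2540 m/s.
Stage 2: m₀ = 97,920 kg, m_f = 97,920 − 63,200 = 34,720 kg; Δv = 296×9.81×ln(2.82) = 2903.8×1.0368 ≈ 3011 m/s.
Stage 3: m₀ = 28,160 kg, m_f = 28,160 − 22,600 = 5,560 kg; Δv = 248×9.81×ln(5.065) = 2432.9×1.6223 ≈ 3947 m/s.
Total Δv = 2540 + 3011 + 3947 = 9498 m/s.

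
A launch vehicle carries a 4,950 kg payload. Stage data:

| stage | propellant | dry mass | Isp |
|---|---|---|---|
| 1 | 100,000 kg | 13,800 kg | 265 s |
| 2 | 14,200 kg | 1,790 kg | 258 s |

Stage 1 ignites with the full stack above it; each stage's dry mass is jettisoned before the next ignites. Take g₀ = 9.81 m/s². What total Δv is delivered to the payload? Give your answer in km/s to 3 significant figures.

Δv ≈ 6.39 km/s

Ignition mass of stage 1 = 100,000+13,800 + 14,200+1,790 + 4,950 = 134,740 kg.
Stage 1: m₀ = 134,740 kg, m_f = 134,740 − 100,000 = 34,740 kg; Δv = 265×9.81×ln(3.879) = 2599.7×1.3555 ≈ 3524 m/s.
Stage 2: m₀ = 20,940 kg, m_f = 20,940 − 14,200 = 6,740 kg; Δv = 258×9.81×ln(3.107) = 2531.0×1.1336 ≈ 2869 m/s.
Total Δv = 3524 + 2869 = 6393 m/s.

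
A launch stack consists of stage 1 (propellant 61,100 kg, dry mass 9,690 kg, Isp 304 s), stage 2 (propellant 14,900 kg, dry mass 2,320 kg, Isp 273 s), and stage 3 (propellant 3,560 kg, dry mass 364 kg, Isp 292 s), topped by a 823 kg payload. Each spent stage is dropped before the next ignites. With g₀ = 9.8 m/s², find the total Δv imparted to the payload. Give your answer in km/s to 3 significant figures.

Ignition mass of stage 1 = 61,100+9,690 + 14,900+2,320 + 3,560+364 + 823 = 92,757 kg.
Stage 1: m₀ = 92,757 kg, m_f = 92,757 − 61,100 = 31,657 kg; Δv = 304×9.8×ln(2.93) = 2979.2×1.0750 ≈ 3203 m/s.
Stage 2: m₀ = 21,967 kg, m_f = 21,967 − 14,900 = 7,067 kg; Δv = 273×9.8×ln(3.108) = 2675.4×1.1341 ≈ 3034 m/s.
Stage 3: m₀ = 4,747 kg, m_f = 4,747 − 3,560 = 1,187 kg; Δv = 292×9.8×ln(3.999) = 2861.6×1.3861 ≈ 3966 m/s.
Total Δv = 3203 + 3034 + 3966 = 10203 m/s.

Δv ≈ 10.2 km/s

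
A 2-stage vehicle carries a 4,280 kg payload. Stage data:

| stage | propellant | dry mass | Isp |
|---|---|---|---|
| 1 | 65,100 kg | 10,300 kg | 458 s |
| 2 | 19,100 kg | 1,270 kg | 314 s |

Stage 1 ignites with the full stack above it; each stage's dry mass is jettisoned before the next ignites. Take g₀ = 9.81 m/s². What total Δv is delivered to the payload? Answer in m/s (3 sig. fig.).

Δv ≈ 9320 m/s

Ignition mass of stage 1 = 65,100+10,300 + 19,100+1,270 + 4,280 = 100,050 kg.
Stage 1: m₀ = 100,050 kg, m_f = 100,050 − 65,100 = 34,950 kg; Δv = 458×9.81×ln(2.863) = 4493.0×1.0518 ≈ 4725 m/s.
Stage 2: m₀ = 24,650 kg, m_f = 24,650 − 19,100 = 5,550 kg; Δv = 314×9.81×ln(4.441) = 3080.3×1.4910 ≈ 4593 m/s.
Total Δv = 4725 + 4593 = 9318 m/s.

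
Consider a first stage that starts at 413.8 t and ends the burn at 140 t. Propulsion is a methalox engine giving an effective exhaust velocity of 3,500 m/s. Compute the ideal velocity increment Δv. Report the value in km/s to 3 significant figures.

Δv ≈ 3.79 km/s

Δv = v_e · ln(m₀/m_f) = 3500.0 × ln(2.956) = 3500.0 × 1.0837 ≈ 3793.1 m/s.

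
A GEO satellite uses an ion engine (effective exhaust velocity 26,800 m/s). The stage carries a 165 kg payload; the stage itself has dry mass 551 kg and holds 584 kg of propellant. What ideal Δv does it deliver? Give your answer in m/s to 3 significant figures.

Δv ≈ 16000 m/s

m₀ = payload + dry + propellant = 165 + 551 + 584 = 1,300 kg.
m_f = payload + dry = 165 + 551 = 716 kg.
From the ideal rocket equation, Δv = v_e · ln(m₀/m_f) = 26800.0 × ln(1.816) = 26800.0 × 0.5964 ≈ 15984.6 m/s.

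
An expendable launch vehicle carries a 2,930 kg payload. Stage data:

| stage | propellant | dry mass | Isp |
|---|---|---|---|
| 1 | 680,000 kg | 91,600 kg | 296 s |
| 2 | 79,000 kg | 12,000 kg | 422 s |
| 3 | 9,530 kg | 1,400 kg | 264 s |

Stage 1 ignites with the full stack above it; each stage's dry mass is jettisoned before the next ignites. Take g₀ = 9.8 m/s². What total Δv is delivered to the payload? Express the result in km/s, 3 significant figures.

Ignition mass of stage 1 = 680,000+91,600 + 79,000+12,000 + 9,530+1,400 + 2,930 = 876,460 kg.
Stage 1: m₀ = 876,460 kg, m_f = 876,460 − 680,000 = 196,460 kg; Δv = 296×9.8×ln(4.461) = 2900.8×1.4954 ≈ 4338 m/s.
Stage 2: m₀ = 104,860 kg, m_f = 104,860 − 79,000 = 25,860 kg; Δv = 422×9.8×ln(4.055) = 4135.6×1.3999 ≈ 5790 m/s.
Stage 3: m₀ = 13,860 kg, m_f = 13,860 − 9,530 = 4,330 kg; Δv = 264×9.8×ln(3.201) = 2587.2×1.1634 ≈ 3010 m/s.
Total Δv = 4338 + 5790 + 3010 = 13138 m/s.

Δv ≈ 13.1 km/s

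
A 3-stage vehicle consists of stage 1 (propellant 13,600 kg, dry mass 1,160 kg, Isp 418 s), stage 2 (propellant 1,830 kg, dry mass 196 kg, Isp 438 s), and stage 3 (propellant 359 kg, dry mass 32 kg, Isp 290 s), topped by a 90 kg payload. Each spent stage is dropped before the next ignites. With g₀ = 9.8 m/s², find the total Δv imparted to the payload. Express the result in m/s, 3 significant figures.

Ignition mass of stage 1 = 13,600+1,160 + 1,830+196 + 359+32 + 90 = 17,267 kg.
Stage 1: m₀ = 17,267 kg, m_f = 17,267 − 13,600 = 3,667 kg; Δv = 418×9.8×ln(4.709) = 4096.4×1.5494 ≈ 6347 m/s.
Stage 2: m₀ = 2,507 kg, m_f = 2,507 − 1,830 = 677 kg; Δv = 438×9.8×ln(3.703) = 4292.4×1.3092 ≈ 5619 m/s.
Stage 3: m₀ = 481 kg, m_f = 481 − 359 = 122 kg; Δv = 290×9.8×ln(3.943) = 2842.0×1.3718 ≈ 3899 m/s.
Total Δv = 6347 + 5619 + 3899 = 15865 m/s.

Δv ≈ 15900 m/s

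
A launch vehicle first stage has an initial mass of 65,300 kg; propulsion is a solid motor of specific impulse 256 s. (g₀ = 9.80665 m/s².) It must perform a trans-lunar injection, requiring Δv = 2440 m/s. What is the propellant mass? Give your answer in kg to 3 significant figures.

propellant mass ≈ 40600 kg

v_e = Isp · g₀ = 256 × 9.80665 = 2510.5 m/s.
m₀/m_f = exp(Δv / v_e) = exp(2440 / 2510.5) = exp(0.9719) = 2.6430.
m_f = 65,300 / 2.6430 = 24,706.8 kg, so propellant = m₀ − m_f = 65,300 − 24,706.8 = 40,593.2 kg.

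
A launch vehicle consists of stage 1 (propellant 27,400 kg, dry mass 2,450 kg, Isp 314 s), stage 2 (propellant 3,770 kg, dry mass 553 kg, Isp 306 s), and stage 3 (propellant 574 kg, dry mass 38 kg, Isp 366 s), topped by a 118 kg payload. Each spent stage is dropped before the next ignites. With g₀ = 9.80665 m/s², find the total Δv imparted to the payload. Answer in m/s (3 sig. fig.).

Δv ≈ 14400 m/s

Ignition mass of stage 1 = 27,400+2,450 + 3,770+553 + 574+38 + 118 = 34,903 kg.
Stage 1: m₀ = 34,903 kg, m_f = 34,903 − 27,400 = 7,503 kg; Δv = 314×9.80665×ln(4.652) = 3079.3×1.5373 ≈ 4734 m/s.
Stage 2: m₀ = 5,053 kg, m_f = 5,053 − 3,770 = 1,283 kg; Δv = 306×9.80665×ln(3.938) = 3000.8×1.3708 ≈ 4113 m/s.
Stage 3: m₀ = 730 kg, m_f = 730 − 574 = 156 kg; Δv = 366×9.80665×ln(4.679) = 3589.2×1.5432 ≈ 5539 m/s.
Total Δv = 4734 + 4113 + 5539 = 14386 m/s.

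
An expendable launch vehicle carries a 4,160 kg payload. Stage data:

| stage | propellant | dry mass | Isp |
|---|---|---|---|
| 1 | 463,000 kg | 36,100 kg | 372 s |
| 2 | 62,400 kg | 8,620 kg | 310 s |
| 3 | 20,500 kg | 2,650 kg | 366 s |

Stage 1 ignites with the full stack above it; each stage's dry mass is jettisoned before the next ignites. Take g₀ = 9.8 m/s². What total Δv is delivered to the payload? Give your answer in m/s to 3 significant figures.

Ignition mass of stage 1 = 463,000+36,100 + 62,400+8,620 + 20,500+2,650 + 4,160 = 597,430 kg.
Stage 1: m₀ = 597,430 kg, m_f = 597,430 − 463,000 = 134,430 kg; Δv = 372×9.8×ln(4.444) = 3645.6×1.4916 ≈ 5438 m/s.
Stage 2: m₀ = 98,330 kg, m_f = 98,330 − 62,400 = 35,930 kg; Δv = 310×9.8×ln(2.737) = 3038.0×1.0068 ≈ 3059 m/s.
Stage 3: m₀ = 27,310 kg, m_f = 27,310 − 20,500 = 6,810 kg; Δv = 366×9.8×ln(4.01) = 3586.8×1.3889 ≈ 4982 m/s.
Total Δv = 5438 + 3059 + 4982 = 13479 m/s.

Δv ≈ 13500 m/s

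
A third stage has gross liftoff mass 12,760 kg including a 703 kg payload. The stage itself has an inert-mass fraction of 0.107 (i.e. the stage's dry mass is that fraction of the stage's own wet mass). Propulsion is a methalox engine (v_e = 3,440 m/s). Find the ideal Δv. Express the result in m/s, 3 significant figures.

Stage wet mass = m₀ − payload = 12,760 − 703 = 12,057 kg.
Stage dry mass = ε × stage wet mass = 0.107 × 12,057 = 1,290.1 kg.
Burnout mass m_f = stage dry + payload = 1,290.1 + 703 = 1,993.1 kg.
Rocket equation: Δv = v_e · ln(12,760/1,993.1) = 3440.0 × ln(6.402) = 3440.0 × 1.8566 ≈ 6387 m/s.

Δv ≈ 6390 m/s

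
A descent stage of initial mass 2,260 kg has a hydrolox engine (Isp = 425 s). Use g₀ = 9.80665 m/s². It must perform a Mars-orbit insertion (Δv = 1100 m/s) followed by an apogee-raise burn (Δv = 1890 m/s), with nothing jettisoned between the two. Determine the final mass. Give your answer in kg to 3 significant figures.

final mass ≈ 1100 kg

v_e = Isp · g₀ = 425 × 9.80665 = 4167.8 m/s.
After the first burn: m = 2260 × exp(−1100/4167.8) = 2260 × 0.76803 = 1,735.75 kg.
After the second burn: m = 1,735.75 × exp(−1890/4167.8) = 1,735.75 × 0.63542 = 1,102.93 kg.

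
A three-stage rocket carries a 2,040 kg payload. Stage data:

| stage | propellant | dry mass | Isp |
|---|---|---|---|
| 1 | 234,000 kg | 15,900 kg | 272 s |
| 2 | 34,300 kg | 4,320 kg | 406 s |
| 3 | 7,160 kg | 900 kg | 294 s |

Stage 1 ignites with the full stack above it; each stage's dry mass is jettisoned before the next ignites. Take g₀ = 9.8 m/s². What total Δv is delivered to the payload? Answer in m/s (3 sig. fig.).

Δv ≈ 12500 m/s

Ignition mass of stage 1 = 234,000+15,900 + 34,300+4,320 + 7,160+900 + 2,040 = 298,620 kg.
Stage 1: m₀ = 298,620 kg, m_f = 298,620 − 234,000 = 64,620 kg; Δv = 272×9.8×ln(4.621) = 2665.6×1.5306 ≈ 4080 m/s.
Stage 2: m₀ = 48,720 kg, m_f = 48,720 − 34,300 = 14,420 kg; Δv = 406×9.8×ln(3.379) = 3978.8×1.2175 ≈ 4844 m/s.
Stage 3: m₀ = 10,100 kg, m_f = 10,100 − 7,160 = 2,940 kg; Δv = 294×9.8×ln(3.435) = 2881.2×1.2341 ≈ 3556 m/s.
Total Δv = 4080 + 4844 + 3556 = 12480 m/s.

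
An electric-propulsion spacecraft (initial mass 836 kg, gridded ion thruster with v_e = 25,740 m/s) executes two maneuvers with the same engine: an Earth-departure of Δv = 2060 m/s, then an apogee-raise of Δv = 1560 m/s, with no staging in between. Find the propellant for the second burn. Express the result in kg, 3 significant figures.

After the first burn: m = 836 × exp(−2060/25740.0) = 836 × 0.92309 = 771.703 kg.
After the second burn: m = 771.703 × exp(−1560/25740.0) = 771.703 × 0.94119 = 726.319 kg.
Second-burn propellant = 771.703 − 726.319 = 45.384 kg.

propellant for the second burn ≈ 45.4 kg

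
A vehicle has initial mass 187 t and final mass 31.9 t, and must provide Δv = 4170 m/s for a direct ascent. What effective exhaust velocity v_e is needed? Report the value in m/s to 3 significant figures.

v_e ≈ 2360 m/s

ln(m₀/m_f) = ln(187000/31900) = ln(5.862) = 1.7685.
Using Δv = v_e ln(m₀/m_f): v_e = Δv / ln(m₀/m_f) = 4170 / 1.7685 = 2357.9 m/s.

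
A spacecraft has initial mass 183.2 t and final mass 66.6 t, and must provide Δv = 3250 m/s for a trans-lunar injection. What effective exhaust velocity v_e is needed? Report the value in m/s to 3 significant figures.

ln(m₀/m_f) = ln(183200/66600) = ln(2.751) = 1.0119.
By the Tsiolkovsky rocket equation, v_e = Δv / ln(m₀/m_f) = 3250 / 1.0119 = 3211.9 m/s.

v_e ≈ 3210 m/s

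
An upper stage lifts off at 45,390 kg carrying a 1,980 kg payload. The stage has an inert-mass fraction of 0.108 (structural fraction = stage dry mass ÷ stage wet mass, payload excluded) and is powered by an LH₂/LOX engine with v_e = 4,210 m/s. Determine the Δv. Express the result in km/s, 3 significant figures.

Stage wet mass = m₀ − payload = 45,390 − 1,980 = 43,410 kg.
Stage dry mass = ε × stage wet mass = 0.108 × 43,410 = 4,688.28 kg.
Burnout mass m_f = stage dry + payload = 4,688.28 + 1,980 = 6,668.28 kg.
Δv = v_e · ln(45,390/6,668.28) = 4210.0 × ln(6.807) = 4210.0 × 1.9179 ≈ 8074 m/s.

Δv ≈ 8.07 km/s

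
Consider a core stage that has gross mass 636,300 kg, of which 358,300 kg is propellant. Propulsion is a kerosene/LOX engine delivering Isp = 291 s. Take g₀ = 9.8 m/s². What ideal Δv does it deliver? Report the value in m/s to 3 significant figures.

v_e = Isp · g₀ = 291 × 9.8 = 2851.8 m/s.
m_f = m₀ − m_prop = 636,300 − 358,300 = 278,000 kg.
Δv = v_e · ln(m₀/m_f) = 2851.8 × ln(2.289) = 2851.8 × 0.8280 ≈ 2361.4 m/s.

Δv ≈ 2360 m/s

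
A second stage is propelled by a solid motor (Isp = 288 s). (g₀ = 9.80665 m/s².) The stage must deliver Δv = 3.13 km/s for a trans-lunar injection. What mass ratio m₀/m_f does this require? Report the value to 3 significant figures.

mass ratio ≈ 3.03

v_e = Isp · g₀ = 288 × 9.80665 = 2824.3 m/s.
From the ideal rocket equation, m₀/m_f = exp(Δv / v_e) = exp(3130 / 2824.3) = exp(1.1082) = 3.0290.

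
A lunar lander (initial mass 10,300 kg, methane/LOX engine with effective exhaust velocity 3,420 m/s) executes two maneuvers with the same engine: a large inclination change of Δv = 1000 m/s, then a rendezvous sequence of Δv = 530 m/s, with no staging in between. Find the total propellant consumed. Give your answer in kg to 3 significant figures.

After the first burn: m = 10300 × exp(−1000/3420.0) = 10300 × 0.74647 = 7,688.64 kg.
After the second burn: m = 7,688.64 × exp(−530/3420.0) = 7,688.64 × 0.85644 = 6,584.86 kg.
Total propellant = m₀ − m_final = 10300 − 6,584.86 = 3,715.14 kg.

total propellant consumed ≈ 3720 kg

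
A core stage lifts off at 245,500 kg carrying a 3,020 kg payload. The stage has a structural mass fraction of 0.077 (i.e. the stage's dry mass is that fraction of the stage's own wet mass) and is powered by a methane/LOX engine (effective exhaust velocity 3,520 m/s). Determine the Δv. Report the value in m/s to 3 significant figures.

Stage wet mass = m₀ − payload = 245,500 − 3,020 = 242,480 kg.
Stage dry mass = ε × stage wet mass = 0.077 × 242,480 = 18,671 kg.
Burnout mass m_f = stage dry + payload = 18,671 + 3,020 = 21,691 kg.
From the ideal rocket equation, Δv = v_e · ln(245,500/21,691) = 3520.0 × ln(11.32) = 3520.0 × 2.4264 ≈ 8541 m/s.

Δv ≈ 8540 m/s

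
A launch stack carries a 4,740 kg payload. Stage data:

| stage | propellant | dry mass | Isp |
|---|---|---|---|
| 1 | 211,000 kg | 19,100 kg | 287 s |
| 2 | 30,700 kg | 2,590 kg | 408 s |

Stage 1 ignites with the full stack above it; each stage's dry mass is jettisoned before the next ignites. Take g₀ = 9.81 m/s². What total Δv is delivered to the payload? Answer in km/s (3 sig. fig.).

Δv ≈ 10.9 km/s

Ignition mass of stage 1 = 211,000+19,100 + 30,700+2,590 + 4,740 = 268,130 kg.
Stage 1: m₀ = 268,130 kg, m_f = 268,130 − 211,000 = 57,130 kg; Δv = 287×9.81×ln(4.693) = 2815.5×1.5461 ≈ 4353 m/s.
Stage 2: m₀ = 38,030 kg, m_f = 38,030 − 30,700 = 7,330 kg; Δv = 408×9.81×ln(5.188) = 4002.5×1.6464 ≈ 6590 m/s.
Total Δv = 4353 + 6590 = 10943 m/s.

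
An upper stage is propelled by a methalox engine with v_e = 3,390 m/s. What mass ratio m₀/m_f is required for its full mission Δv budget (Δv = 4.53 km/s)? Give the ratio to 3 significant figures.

Rocket equation: m₀/m_f = exp(Δv / v_e) = exp(4530 / 3390.0) = exp(1.3363) = 3.8049.

mass ratio ≈ 3.80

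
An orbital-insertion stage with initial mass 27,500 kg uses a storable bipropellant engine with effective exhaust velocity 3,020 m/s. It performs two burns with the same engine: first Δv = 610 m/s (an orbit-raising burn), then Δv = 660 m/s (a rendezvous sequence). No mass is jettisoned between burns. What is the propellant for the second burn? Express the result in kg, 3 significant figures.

propellant for the second burn ≈ 4410 kg

After the first burn: m = 27500 × exp(−610/3020.0) = 27500 × 0.81711 = 22,470.5 kg.
After the second burn: m = 22,470.5 × exp(−660/3020.0) = 22,470.5 × 0.80369 = 18,059.3 kg.
Second-burn propellant = 22,470.5 − 18,059.3 = 4,411.2 kg.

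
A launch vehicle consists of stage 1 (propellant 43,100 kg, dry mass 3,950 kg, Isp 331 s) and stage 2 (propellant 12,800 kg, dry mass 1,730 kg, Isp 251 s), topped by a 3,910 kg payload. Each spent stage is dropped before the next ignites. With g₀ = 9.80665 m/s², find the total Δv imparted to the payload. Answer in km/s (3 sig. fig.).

Ignition mass of stage 1 = 43,100+3,950 + 12,800+1,730 + 3,910 = 65,490 kg.
Stage 1: m₀ = 65,490 kg, m_f = 65,490 − 43,100 = 22,390 kg; Δv = 331×9.80665×ln(2.925) = 3246.0×1.0733 ≈ 3484 m/s.
Stage 2: m₀ = 18,440 kg, m_f = 18,440 − 12,800 = 5,640 kg; Δv = 251×9.80665×ln(3.27) = 2461.5×1.1846 ≈ 2916 m/s.
Total Δv = 3484 + 2916 = 6400 m/s.

Δv ≈ 6.40 km/s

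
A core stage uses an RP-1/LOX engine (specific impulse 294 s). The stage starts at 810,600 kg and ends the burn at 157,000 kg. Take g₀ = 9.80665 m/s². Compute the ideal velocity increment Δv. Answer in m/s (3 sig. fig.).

Δv ≈ 4730 m/s

v_e = Isp · g₀ = 294 × 9.80665 = 2883.2 m/s.
Δv = v_e · ln(m₀/m_f) = 2883.2 × ln(5.163) = 2883.2 × 1.6415 ≈ 4732.8 m/s.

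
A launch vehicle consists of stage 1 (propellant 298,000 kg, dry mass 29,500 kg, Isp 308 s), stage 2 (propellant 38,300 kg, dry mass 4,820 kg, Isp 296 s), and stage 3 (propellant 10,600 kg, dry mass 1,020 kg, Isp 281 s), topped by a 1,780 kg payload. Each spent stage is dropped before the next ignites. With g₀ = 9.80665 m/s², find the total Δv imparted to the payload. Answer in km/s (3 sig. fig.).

Ignition mass of stage 1 = 298,000+29,500 + 38,300+4,820 + 10,600+1,020 + 1,780 = 384,020 kg.
Stage 1: m₀ = 384,020 kg, m_f = 384,020 − 298,000 = 86,020 kg; Δv = 308×9.80665×ln(4.464) = 3020.4×1.4961 ≈ 4519 m/s.
Stage 2: m₀ = 56,520 kg, m_f = 56,520 − 38,300 = 18,220 kg; Δv = 296×9.80665×ln(3.102) = 2902.8×1.1321 ≈ 3286 m/s.
Stage 3: m₀ = 13,400 kg, m_f = 13,400 − 10,600 = 2,800 kg; Δv = 281×9.80665×ln(4.786) = 2755.7×1.5656 ≈ 4314 m/s.
Total Δv = 4519 + 3286 + 4314 = 12119 m/s.

Δv ≈ 12.1 km/s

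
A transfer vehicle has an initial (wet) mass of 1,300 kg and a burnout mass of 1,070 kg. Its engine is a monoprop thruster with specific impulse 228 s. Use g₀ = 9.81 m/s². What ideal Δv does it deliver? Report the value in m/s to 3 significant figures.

v_e = Isp · g₀ = 228 × 9.81 = 2236.7 m/s.
Rocket equation: Δv = v_e · ln(m₀/m_f) = 2236.7 × ln(1.215) = 2236.7 × 0.1947 ≈ 435.5 m/s.

Δv ≈ 435 m/s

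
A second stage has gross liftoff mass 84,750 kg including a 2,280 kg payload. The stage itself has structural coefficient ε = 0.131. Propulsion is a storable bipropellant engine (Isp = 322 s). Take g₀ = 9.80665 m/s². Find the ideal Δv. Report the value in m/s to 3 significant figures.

Stage wet mass = m₀ − payload = 84,750 − 2,280 = 82,470 kg.
Stage dry mass = ε × stage wet mass = 0.131 × 82,470 = 10,803.6 kg.
Burnout mass m_f = stage dry + payload = 10,803.6 + 2,280 = 13,083.6 kg.
v_e = Isp · g₀ = 322 × 9.80665 = 3157.7 m/s.
Δv = v_e · ln(84,750/13,083.6) = 3157.7 × ln(6.478) = 3157.7 × 1.8683 ≈ 5900 m/s.

Δv ≈ 5900 m/s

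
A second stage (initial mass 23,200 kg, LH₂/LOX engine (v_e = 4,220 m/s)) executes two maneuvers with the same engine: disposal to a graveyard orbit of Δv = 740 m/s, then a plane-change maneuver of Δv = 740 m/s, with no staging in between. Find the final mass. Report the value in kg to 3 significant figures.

final mass ≈ 16300 kg

After the first burn: m = 23200 × exp(−740/4220.0) = 23200 × 0.83916 = 19,468.5 kg.
After the second burn: m = 19,468.5 × exp(−740/4220.0) = 19,468.5 × 0.83916 = 16,337.2 kg.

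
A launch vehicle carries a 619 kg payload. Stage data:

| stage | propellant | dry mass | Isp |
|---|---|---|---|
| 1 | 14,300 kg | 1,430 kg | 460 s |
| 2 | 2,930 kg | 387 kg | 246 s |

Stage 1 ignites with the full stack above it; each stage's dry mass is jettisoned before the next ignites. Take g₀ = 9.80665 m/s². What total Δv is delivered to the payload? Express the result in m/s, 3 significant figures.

Ignition mass of stage 1 = 14,300+1,430 + 2,930+387 + 619 = 19,666 kg.
Stage 1: m₀ = 19,666 kg, m_f = 19,666 − 14,300 = 5,366 kg; Δv = 460×9.80665×ln(3.665) = 4511.1×1.2988 ≈ 5859 m/s.
Stage 2: m₀ = 3,936 kg, m_f = 3,936 − 2,930 = 1,006 kg; Δv = 246×9.80665×ln(3.913) = 2412.4×1.3642 ≈ 3291 m/s.
Total Δv = 5859 + 3291 = 9150 m/s.

Δv ≈ 9150 m/s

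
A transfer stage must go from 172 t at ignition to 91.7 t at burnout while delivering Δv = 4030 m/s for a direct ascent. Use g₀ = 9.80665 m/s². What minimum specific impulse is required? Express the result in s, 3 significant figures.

Isp ≈ 653 s

ln(m₀/m_f) = ln(172000/91700) = ln(1.876) = 0.6290.
Rocket equation: v_e = Δv / ln(m₀/m_f) = 4030 / 0.6290 = 6407.3 m/s.
Isp = v_e / g₀ = 6407.3 / 9.80665 = 653.4 s.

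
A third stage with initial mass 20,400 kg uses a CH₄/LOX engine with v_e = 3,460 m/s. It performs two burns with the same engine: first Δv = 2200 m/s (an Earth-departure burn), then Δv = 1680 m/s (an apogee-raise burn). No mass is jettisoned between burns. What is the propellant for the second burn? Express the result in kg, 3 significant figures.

propellant for the second burn ≈ 4150 kg

After the first burn: m = 20400 × exp(−2200/3460.0) = 20400 × 0.52949 = 10,801.6 kg.
After the second burn: m = 10,801.6 × exp(−1680/3460.0) = 10,801.6 × 0.61536 = 6,646.87 kg.
Second-burn propellant = 10,801.6 − 6,646.87 = 4,154.73 kg.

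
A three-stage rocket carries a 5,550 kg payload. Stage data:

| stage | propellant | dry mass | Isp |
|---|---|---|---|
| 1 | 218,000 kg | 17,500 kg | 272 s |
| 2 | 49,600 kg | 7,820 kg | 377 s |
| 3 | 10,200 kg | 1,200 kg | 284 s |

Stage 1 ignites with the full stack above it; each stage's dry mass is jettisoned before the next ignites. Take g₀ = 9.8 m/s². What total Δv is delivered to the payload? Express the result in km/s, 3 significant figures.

Δv ≈ 9.87 km/s

Ignition mass of stage 1 = 218,000+17,500 + 49,600+7,820 + 10,200+1,200 + 5,550 = 309,870 kg.
Stage 1: m₀ = 309,870 kg, m_f = 309,870 − 218,000 = 91,870 kg; Δv = 272×9.8×ln(3.373) = 2665.6×1.2158 ≈ 3241 m/s.
Stage 2: m₀ = 74,370 kg, m_f = 74,370 − 49,600 = 24,770 kg; Δv = 377×9.8×ln(3.002) = 3694.6×1.0994 ≈ 4062 m/s.
Stage 3: m₀ = 16,950 kg, m_f = 16,950 − 10,200 = 6,750 kg; Δv = 284×9.8×ln(2.511) = 2783.2×0.9207 ≈ 2563 m/s.
Total Δv = 3241 + 4062 + 2563 = 9866 m/s.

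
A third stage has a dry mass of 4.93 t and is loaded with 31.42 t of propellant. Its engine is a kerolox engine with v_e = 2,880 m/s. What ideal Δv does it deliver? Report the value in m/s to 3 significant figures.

m₀ = m_dry + m_prop = 4.93 + 31.42 = 36.35 t.
Rocket equation: Δv = v_e · ln(m₀/m_f) = 2880.0 × ln(7.373) = 2880.0 × 1.9979 ≈ 5753.8 m/s.

Δv ≈ 5750 m/s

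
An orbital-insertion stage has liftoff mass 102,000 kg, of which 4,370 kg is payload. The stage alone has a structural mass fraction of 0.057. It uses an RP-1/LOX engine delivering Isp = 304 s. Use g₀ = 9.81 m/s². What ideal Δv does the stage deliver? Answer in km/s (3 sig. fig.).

Δv ≈ 6.95 km/s

Stage wet mass = m₀ − payload = 102,000 − 4,370 = 97,630 kg.
Stage dry mass = ε × stage wet mass = 0.057 × 97,630 = 5,564.91 kg.
Burnout mass m_f = stage dry + payload = 5,564.91 + 4,370 = 9,934.91 kg.
v_e = Isp · g₀ = 304 × 9.81 = 2982.2 m/s.
Rocket equation: Δv = v_e · ln(102,000/9,934.91) = 2982.2 × ln(10.27) = 2982.2 × 2.3289 ≈ 6945 m/s.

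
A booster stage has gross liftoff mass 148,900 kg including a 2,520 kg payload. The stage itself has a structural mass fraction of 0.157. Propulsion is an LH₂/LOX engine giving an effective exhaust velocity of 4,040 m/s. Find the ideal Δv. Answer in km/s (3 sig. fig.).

Δv ≈ 7.13 km/s

Stage wet mass = m₀ − payload = 148,900 − 2,520 = 146,380 kg.
Stage dry mass = ε × stage wet mass = 0.157 × 146,380 = 22,981.7 kg.
Burnout mass m_f = stage dry + payload = 22,981.7 + 2,520 = 25,501.7 kg.
From the ideal rocket equation, Δv = v_e · ln(148,900/25,501.7) = 4040.0 × ln(5.839) = 4040.0 × 1.7645 ≈ 7129 m/s.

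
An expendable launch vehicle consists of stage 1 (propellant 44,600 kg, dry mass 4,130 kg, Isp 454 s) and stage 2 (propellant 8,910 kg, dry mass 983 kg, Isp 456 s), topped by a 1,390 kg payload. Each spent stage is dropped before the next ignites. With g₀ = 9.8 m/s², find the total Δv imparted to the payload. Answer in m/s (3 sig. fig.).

Δv ≈ 13000 m/s

Ignition mass of stage 1 = 44,600+4,130 + 8,910+983 + 1,390 = 60,013 kg.
Stage 1: m₀ = 60,013 kg, m_f = 60,013 − 44,600 = 15,413 kg; Δv = 454×9.8×ln(3.894) = 4449.2×1.3593 ≈ 6048 m/s.
Stage 2: m₀ = 11,283 kg, m_f = 11,283 − 8,910 = 2,373 kg; Δv = 456×9.8×ln(4.755) = 4468.8×1.5591 ≈ 6967 m/s.
Total Δv = 6048 + 6967 = 13015 m/s.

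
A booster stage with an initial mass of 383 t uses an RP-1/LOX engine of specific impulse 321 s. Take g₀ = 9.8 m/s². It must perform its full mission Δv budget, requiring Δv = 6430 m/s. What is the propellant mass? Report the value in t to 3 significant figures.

v_e = Isp · g₀ = 321 × 9.8 = 3145.8 m/s.
Using Δv = v_e ln(m₀/m_f): m₀/m_f = exp(Δv / v_e) = exp(6430 / 3145.8) = exp(2.0440) = 7.7214.
m_f = 383 / 7.7214 = 49.6024 t, so propellant = m₀ − m_f = 383 − 49.6024 = 333.3976 t.

propellant mass ≈ 333 t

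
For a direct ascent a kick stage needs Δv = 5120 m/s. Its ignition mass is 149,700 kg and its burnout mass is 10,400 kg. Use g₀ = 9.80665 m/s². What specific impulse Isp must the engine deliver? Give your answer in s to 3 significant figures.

Isp ≈ 196 s

ln(m₀/m_f) = ln(149700/10400) = ln(14.39) = 2.6668.
From the ideal rocket equation, v_e = Δv / ln(m₀/m_f) = 5120 / 2.6668 = 1919.9 m/s.
Isp = v_e / g₀ = 1919.9 / 9.80665 = 195.8 s.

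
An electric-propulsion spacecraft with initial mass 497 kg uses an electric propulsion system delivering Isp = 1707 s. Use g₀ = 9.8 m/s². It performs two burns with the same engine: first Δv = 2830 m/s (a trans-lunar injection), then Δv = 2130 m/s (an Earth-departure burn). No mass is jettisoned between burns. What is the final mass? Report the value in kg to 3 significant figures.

final mass ≈ 369 kg

v_e = Isp · g₀ = 1707 × 9.8 = 16728.6 m/s.
After the first burn: m = 497 × exp(−2830/16728.6) = 497 × 0.84436 = 419.647 kg.
After the second burn: m = 419.647 × exp(−2130/16728.6) = 419.647 × 0.88045 = 369.478 kg.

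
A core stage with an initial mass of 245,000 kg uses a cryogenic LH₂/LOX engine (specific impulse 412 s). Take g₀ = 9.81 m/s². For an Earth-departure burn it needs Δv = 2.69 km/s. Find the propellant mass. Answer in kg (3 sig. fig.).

propellant mass ≈ 119000 kg

v_e = Isp · g₀ = 412 × 9.81 = 4041.7 m/s.
m₀/m_f = exp(Δv / v_e) = exp(2690 / 4041.7) = exp(0.6656) = 1.9456.
m_f = 245,000 / 1.9456 = 125,925 kg, so propellant = m₀ − m_f = 245,000 − 125,925 = 119,075 kg.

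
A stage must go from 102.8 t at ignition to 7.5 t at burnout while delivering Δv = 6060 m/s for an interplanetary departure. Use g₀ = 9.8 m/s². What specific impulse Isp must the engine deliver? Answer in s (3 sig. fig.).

Isp ≈ 236 s

ln(m₀/m_f) = ln(102800/7500) = ln(13.71) = 2.6179.
v_e = Δv / ln(m₀/m_f) = 6060 / 2.6179 = 2314.8 m/s.
Isp = v_e / g₀ = 2314.8 / 9.8 = 236.2 s.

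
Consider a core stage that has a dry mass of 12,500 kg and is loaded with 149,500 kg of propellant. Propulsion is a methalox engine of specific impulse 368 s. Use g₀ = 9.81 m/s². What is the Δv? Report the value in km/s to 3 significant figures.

v_e = Isp · g₀ = 368 × 9.81 = 3610.1 m/s.
m₀ = m_dry + m_prop = 12,500 + 149,500 = 162,000 kg.
From the ideal rocket equation, Δv = v_e · ln(m₀/m_f) = 3610.1 × ln(12.96) = 3610.1 × 2.5619 ≈ 9248.5 m/s.

Δv ≈ 9.25 km/s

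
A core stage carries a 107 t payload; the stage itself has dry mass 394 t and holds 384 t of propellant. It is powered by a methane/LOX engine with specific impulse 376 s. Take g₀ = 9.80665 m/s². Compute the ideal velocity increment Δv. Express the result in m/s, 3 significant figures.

v_e = Isp · g₀ = 376 × 9.80665 = 3687.3 m/s.
m₀ = payload + dry + propellant = 107 + 394 + 384 = 885 t.
m_f = payload + dry = 107 + 394 = 501 t.
Rocket equation: Δv = v_e · ln(m₀/m_f) = 3687.3 × ln(1.766) = 3687.3 × 0.5690 ≈ 2098.0 m/s.

Δv ≈ 2100 m/s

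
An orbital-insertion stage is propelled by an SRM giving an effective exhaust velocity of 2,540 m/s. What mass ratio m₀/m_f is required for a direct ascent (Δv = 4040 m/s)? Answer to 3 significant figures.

From the ideal rocket equation, m₀/m_f = exp(Δv / v_e) = exp(4040 / 2540.0) = exp(1.5906) = 4.9065.

mass ratio ≈ 4.91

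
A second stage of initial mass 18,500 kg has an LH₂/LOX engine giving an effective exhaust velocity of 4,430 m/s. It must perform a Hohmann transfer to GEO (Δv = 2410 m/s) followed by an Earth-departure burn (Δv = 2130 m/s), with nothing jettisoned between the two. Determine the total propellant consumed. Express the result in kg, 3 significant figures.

After the first burn: m = 18500 × exp(−2410/4430.0) = 18500 × 0.58041 = 10,737.6 kg.
After the second burn: m = 10,737.6 × exp(−2130/4430.0) = 10,737.6 × 0.61828 = 6,638.84 kg.
Total propellant = m₀ − m_final = 18500 − 6,638.84 = 11,861.16 kg.

total propellant consumed ≈ 11900 kg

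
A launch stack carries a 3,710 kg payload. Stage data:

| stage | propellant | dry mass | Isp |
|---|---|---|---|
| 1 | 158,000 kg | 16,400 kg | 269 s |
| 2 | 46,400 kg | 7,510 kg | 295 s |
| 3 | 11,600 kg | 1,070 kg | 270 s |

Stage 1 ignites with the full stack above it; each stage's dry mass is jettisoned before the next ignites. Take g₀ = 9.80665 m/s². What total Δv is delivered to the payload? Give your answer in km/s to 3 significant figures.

Δv ≈ 9.12 km/s

Ignition mass of stage 1 = 158,000+16,400 + 46,400+7,510 + 11,600+1,070 + 3,710 = 244,690 kg.
Stage 1: m₀ = 244,690 kg, m_f = 244,690 − 158,000 = 86,690 kg; Δv = 269×9.80665×ln(2.823) = 2638.0×1.0377 ≈ 2737 m/s.
Stage 2: m₀ = 70,290 kg, m_f = 70,290 − 46,400 = 23,890 kg; Δv = 295×9.80665×ln(2.942) = 2893.0×1.0792 ≈ 3122 m/s.
Stage 3: m₀ = 16,380 kg, m_f = 16,380 − 11,600 = 4,780 kg; Δv = 270×9.80665×ln(3.427) = 2647.8×1.2316 ≈ 3261 m/s.
Total Δv = 2737 + 3122 + 3261 = 9120 m/s.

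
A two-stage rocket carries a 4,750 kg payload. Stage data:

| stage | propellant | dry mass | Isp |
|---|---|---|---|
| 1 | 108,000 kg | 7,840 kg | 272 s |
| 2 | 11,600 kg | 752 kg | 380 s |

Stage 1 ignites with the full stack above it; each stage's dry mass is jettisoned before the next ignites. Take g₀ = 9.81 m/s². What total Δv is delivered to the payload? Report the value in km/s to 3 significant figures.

Ignition mass of stage 1 = 108,000+7,840 + 11,600+752 + 4,750 = 132,942 kg.
Stage 1: m₀ = 132,942 kg, m_f = 132,942 − 108,000 = 24,942 kg; Δv = 272×9.81×ln(5.33) = 2668.3×1.6734 ≈ 4465 m/s.
Stage 2: m₀ = 17,102 kg, m_f = 17,102 − 11,600 = 5,502 kg; Δv = 380×9.81×ln(3.108) = 3727.8×1.1341 ≈ 4228 m/s.
Total Δv = 4465 + 4228 = 8693 m/s.

Δv ≈ 8.69 km/s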